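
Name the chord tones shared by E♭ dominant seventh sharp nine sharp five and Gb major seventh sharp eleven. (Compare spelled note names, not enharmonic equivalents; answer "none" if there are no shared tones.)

D-flat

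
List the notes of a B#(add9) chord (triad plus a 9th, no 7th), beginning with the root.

B#, D##, F##, C##

B#(add9) is an added-ninth built on B#.
root → B#
3rd (major 3rd) → D##
5th (perfect 5th) → F##
9th (major 9th) → C##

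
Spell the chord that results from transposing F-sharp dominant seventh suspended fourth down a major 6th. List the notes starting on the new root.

A major 6th down from F-sharp is A, so the new chord is A dominant seventh suspended fourth.
root → A
4th (perfect 4th) → D
5th (perfect 5th) → E
7th (minor 7th) → G

A, D, E, G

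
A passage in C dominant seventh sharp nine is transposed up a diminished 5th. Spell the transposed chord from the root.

A diminished 5th up from C is Gb, so the new chord is Gb dominant seventh sharp nine.
Gb — root
Bb — major 3rd
Db — perfect 5th
Fb — minor 7th
A — augmented 9th

Gb, Bb, Db, Fb, A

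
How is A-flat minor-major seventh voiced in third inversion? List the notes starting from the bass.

A-flat minor-major seventh = Ab–Cb–Eb–G; third inversion → seventh (G) lowest.

G – Ab – Cb – Eb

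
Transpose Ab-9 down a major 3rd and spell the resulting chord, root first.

Transposed root: Ab → Fb (major 3rd down). So we spell Fb minor ninth:
Root: Fb
Minor 3rd (3rd): Abb
Perfect 5th (5th): Cb
Minor 7th (7th): Ebb
Major 9th (9th): Gb

Fb, Abb, Cb, Ebb, Gb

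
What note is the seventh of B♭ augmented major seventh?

B♭ augmented major seventh is built on B-flat; its 7th is a major 7th above the root.
A seventh above B uses the letter A, and the major 7th above B-flat is A.

A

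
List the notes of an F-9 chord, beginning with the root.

F  Ab  C  Eb  G

F-9 is a minor ninth built on F.
root → F
3rd (minor 3rd) → Ab
5th (perfect 5th) → C
7th (minor 7th) → Eb
9th (major 9th) → G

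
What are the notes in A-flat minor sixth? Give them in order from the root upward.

A♭ – C♭ – E♭ – F

A-flat minor sixth: minor sixth on A♭.
root → A♭
3rd (minor 3rd) → C♭
5th (perfect 5th) → E♭
6th (major 6th) → F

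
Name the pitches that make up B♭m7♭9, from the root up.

B♭ D♭ F A♭ C♭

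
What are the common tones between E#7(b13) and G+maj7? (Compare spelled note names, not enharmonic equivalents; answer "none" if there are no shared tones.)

E#7(b13): E# G## B# D# C#
G+maj7: G B D# F#
Common to both → D#.

D#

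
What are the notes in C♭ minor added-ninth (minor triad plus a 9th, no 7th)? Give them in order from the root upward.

C-flat, E-double-flat, G-flat, D-flat

C♭ minor added-ninth is a minor added-ninth built on C-flat.
- root: C-flat
- minor 3rd: E-double-flat
- perfect 5th: G-flat
- major 9th: D-flat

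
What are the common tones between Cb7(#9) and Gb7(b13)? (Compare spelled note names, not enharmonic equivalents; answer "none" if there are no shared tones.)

Cb7(#9): Cb Eb Gb Bbb D
Gb7(b13): Gb Bb Db Fb Ebb
Common to both → Gb.

Gb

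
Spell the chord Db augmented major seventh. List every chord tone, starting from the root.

D-flat F A C

Root D-flat, quality augmented major seventh:
root → D-flat
3rd (major 3rd) → F
5th (augmented 5th) → A
7th (major 7th) → C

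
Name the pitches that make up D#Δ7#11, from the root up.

D#Δ7#11: major seventh sharp eleven on D♯.
Root: D♯
Major 3rd (3rd): F𝄪
Perfect 5th (5th): A♯
Major 7th (7th): C𝄪
Augmented 11th (11th): G𝄪

D♯  F𝄪  A♯  C𝄪  G𝄪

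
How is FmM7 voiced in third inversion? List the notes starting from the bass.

E, F, A♭, C

In root position, FmM7 is F–A♭–C–E.
Third inversion puts the seventh (E) in the bass.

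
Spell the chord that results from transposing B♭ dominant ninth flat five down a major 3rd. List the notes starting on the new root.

Gb, Bb, Dbb, Fb, Ab

Transposed root: Bb → Gb (major 3rd down). So we spell Gb dominant ninth flat five:
Root: Gb
Major 3rd (3rd): Bb
Diminished 5th (5th): Dbb
Minor 7th (7th): Fb
Major 9th (9th): Ab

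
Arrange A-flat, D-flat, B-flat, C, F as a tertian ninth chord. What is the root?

Arranged so that each adjacent pair is a third by letter name: B-flat – D-flat – F – A-flat – C.
The bottom of that stack, B-flat, is the root (this is B-flat minor ninth).

B-flat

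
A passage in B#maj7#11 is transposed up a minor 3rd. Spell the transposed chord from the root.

D#  F##  A#  C##  G##

B# up a minor 3rd → D#. New chord: D# major seventh sharp eleven.
Root: D#
Major 3rd (3rd): F##
Perfect 5th (5th): A#
Major 7th (7th): C##
Augmented 11th (11th): G##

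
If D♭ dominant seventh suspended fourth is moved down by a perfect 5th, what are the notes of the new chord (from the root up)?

G-flat, C-flat, D-flat, F-flat

A perfect 5th down from D-flat is G-flat, so the new chord is G-flat dominant seventh suspended fourth.
G-flat — root
C-flat — perfect 4th
D-flat — perfect 5th
F-flat — minor 7th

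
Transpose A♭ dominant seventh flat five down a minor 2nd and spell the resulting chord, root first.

G – B – Db – F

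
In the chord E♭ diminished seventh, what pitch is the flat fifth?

Bbb

E♭ diminished seventh is built on Eb; its 5th is a diminished 5th above the root.
A fifth above E uses the letter B, and the diminished 5th above Eb is Bbb.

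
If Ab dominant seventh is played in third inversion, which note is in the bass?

Ab dominant seventh in root position is A♭–C–E♭–G♭.
Third inversion places the seventh in the bass, which is G♭.

G♭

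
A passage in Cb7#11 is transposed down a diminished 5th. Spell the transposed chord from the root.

C♭ down a diminished 5th → F. New chord: F dominant seventh sharp eleven.
- root: F
- major 3rd: A
- perfect 5th: C
- minor 7th: E♭
- augmented 11th: B

F – A – C – E♭ – B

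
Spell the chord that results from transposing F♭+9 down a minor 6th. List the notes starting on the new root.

Ab C E Gb Bb

A minor 6th down from Fb is Ab, so the new chord is Ab dominant ninth sharp five.
Ab — root
C — major 3rd
E — augmented 5th
Gb — minor 7th
Bb — major 9th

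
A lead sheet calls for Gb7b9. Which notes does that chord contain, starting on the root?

Gb, Bb, Db, Fb, Abb

Gb7b9 is a dominant seventh flat nine built on Gb.
- root: Gb
- major 3rd: Bb
- perfect 5th: Db
- minor 7th: Fb
- minor 9th: Abb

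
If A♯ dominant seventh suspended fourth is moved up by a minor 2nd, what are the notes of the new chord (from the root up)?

Transposed root: A# → B (minor 2nd up). So we spell B dominant seventh suspended fourth:
Root: B
Perfect 4th (4th): E
Perfect 5th (5th): F#
Minor 7th (7th): A

B E F# A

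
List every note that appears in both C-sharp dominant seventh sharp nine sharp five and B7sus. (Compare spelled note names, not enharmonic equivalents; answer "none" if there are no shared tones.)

C-sharp dominant seventh sharp nine sharp five = C#, E#, G##, B, D##.
B7sus = B, E, F#, A.
Shared: B.

B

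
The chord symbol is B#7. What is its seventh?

B#7 is built on B#; its 7th is a minor 7th above the root.
A seventh above B uses the letter A, and the minor 7th above B# is A#.

A#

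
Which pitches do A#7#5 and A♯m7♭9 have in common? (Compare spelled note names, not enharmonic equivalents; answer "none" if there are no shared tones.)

A♯ – G♯

A#7#5 = A♯, C𝄪, E𝄪, G♯.
A♯m7♭9 = A♯, C♯, E♯, G♯, B.
Shared: A♯, G♯.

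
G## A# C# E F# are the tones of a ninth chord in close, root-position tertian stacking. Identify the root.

Stacking in thirds gives F# – A# – C# – E – G##, so F# is the root — F# dominant seventh sharp nine.

F#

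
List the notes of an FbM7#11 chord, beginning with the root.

Fb, Ab, Cb, Eb, Bb

FbM7#11 is a major seventh sharp eleven built on Fb.
root → Fb
3rd (major 3rd) → Ab
5th (perfect 5th) → Cb
7th (major 7th) → Eb
11th (augmented 11th) → Bb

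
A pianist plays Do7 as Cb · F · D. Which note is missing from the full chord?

Ab

Do7 = D, F, Ab, Cb. The voicing lacks the 5th (diminished 5th), Ab.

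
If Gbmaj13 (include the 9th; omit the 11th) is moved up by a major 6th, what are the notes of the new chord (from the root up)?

G♭ up a major 6th → E♭. New chord: E♭ major thirteenth.
Root: E♭
Major 3rd (3rd): G
Perfect 5th (5th): B♭
Major 7th (7th): D
Major 9th (9th): F
Major 13th (13th): C

E♭ – G – B♭ – D – F – C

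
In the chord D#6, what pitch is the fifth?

A#

Root of D#6 = D#. The 5th is a perfect 5th: D# up a perfect 5th → A#.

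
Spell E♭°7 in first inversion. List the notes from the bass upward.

E♭°7 = E♭–G♭–B𝄫–D𝄫; first inversion → third (G♭) lowest.

G♭  B𝄫  D𝄫  E♭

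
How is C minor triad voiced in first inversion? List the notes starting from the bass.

E♭ G C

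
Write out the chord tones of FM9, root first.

F, A, C, E, G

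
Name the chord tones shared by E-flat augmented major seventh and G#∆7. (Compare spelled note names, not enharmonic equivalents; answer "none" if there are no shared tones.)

E-flat augmented major seventh = Eb, G, B, D.
G#∆7 = G#, B#, D#, F##.
Shared: none.

none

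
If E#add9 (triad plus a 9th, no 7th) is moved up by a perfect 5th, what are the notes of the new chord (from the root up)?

E# up a perfect 5th → B#. New chord: B# added-ninth.
B# — root
D## — major 3rd
F## — perfect 5th
C## — major 9th

B# – D## – F## – C##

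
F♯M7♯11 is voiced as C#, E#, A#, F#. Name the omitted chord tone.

B#

F♯M7♯11 = F#, A#, C#, E#, B#. The voicing lacks the 11th (augmented 11th), B#.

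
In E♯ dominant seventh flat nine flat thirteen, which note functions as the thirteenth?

E♯ dominant seventh flat nine flat thirteen is built on E#; its 13th is a minor 13th above the root.
A sixth above E uses the letter C, and the minor 13th above E# is C#.

C#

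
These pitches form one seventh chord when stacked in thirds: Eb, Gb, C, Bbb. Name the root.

Stacking in thirds gives C – Eb – Gb – Bbb, so C is the root — C diminished seventh.

C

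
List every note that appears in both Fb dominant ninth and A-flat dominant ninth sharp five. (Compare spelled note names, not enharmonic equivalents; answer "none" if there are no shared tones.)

A-flat, G-flat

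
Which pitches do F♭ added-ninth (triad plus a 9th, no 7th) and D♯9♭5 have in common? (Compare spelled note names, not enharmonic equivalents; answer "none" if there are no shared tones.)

F♭ added-ninth = Fb, Ab, Cb, Gb.
D♯9♭5 = D#, F##, A, C#, E#.
Shared: none.

none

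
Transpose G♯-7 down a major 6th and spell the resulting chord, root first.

B – D – F# – A

Transposed root: G# → B (major 6th down). So we spell B minor seventh:
root → B
3rd (minor 3rd) → D
5th (perfect 5th) → F#
7th (minor 7th) → A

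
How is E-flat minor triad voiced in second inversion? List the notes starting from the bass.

B-flat, E-flat, G-flat

E-flat minor triad = E-flat–G-flat–B-flat; second inversion → fifth (B-flat) lowest.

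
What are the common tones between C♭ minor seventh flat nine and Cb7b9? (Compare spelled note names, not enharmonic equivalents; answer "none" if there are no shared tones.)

C♭, G♭, B𝄫, D𝄫

C♭ minor seventh flat nine: C♭ E𝄫 G♭ B𝄫 D𝄫
Cb7b9: C♭ E♭ G♭ B𝄫 D𝄫
Common to both → C♭, G♭, B𝄫, D𝄫.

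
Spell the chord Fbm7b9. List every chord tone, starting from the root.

Fb, Abb, Cb, Ebb, Gbb

Root Fb, quality minor seventh flat nine:
Root: Fb
Minor 3rd (3rd): Abb
Perfect 5th (5th): Cb
Minor 7th (7th): Ebb
Minor 9th (9th): Gbb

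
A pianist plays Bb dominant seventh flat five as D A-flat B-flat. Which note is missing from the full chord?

F-flat

The full Bb dominant seventh flat five chord is B-flat, D, F-flat, A-flat.
Comparing with the voicing, the diminished 5th (5th) — F-flat — is absent.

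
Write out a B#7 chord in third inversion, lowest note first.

A# – B# – D## – F##

In root position, B#7 is B#–D##–F##–A#.
Third inversion puts the seventh (A#) in the bass.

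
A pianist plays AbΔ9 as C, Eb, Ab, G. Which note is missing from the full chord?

Bb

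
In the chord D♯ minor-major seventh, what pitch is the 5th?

D♯ minor-major seventh is built on D-sharp; its 5th is a perfect 5th above the root.
A fifth above D uses the letter A, and the perfect 5th above D-sharp is A-sharp.

A-sharp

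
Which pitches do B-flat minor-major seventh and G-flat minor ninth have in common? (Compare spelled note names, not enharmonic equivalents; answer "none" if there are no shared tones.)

B-flat minor-major seventh = B-flat, D-flat, F, A.
G-flat minor ninth = G-flat, B-double-flat, D-flat, F-flat, A-flat.
Shared: D-flat.

D-flat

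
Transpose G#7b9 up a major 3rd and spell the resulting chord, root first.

B#, D##, F##, A#, C#

Transposed root: G# → B# (major 3rd up). So we spell B# dominant seventh flat nine:
root → B#
3rd (major 3rd) → D##
5th (perfect 5th) → F##
7th (minor 7th) → A#
9th (minor 9th) → C#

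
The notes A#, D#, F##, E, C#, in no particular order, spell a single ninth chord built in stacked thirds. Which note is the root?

D#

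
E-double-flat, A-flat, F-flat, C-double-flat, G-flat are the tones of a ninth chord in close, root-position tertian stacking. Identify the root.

Stacking in thirds gives F-flat – A-flat – C-double-flat – E-double-flat – G-flat, so F-flat is the root — F-flat dominant ninth flat five.

F-flat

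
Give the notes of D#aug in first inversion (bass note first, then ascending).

F##, A##, D#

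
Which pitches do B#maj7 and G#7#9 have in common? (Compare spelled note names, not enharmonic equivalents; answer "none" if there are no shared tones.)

B#  A##

B#maj7: B# D## F## A##
G#7#9: G# B# D# F# A##
Common to both → B#, A##.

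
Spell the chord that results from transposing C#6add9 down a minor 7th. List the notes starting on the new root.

Transposed root: C# → D# (minor 7th down). So we spell D# six-nine:
Root: D#
Major 3rd (3rd): F##
Perfect 5th (5th): A#
Major 6th (6th): B#
Major 9th (9th): E#

D#, F##, A#, B#, E#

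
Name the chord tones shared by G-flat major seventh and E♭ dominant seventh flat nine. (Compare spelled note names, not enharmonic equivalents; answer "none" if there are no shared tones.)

B-flat – D-flat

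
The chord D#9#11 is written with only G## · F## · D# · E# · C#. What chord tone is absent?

A#

D#9#11 = D#, F##, A#, C#, E#, G##. The voicing lacks the 5th (perfect 5th), A#.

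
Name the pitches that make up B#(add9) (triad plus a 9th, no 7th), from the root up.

Root B#, quality added-ninth:
Root: B#
Major 3rd (3rd): D##
Perfect 5th (5th): F##
Major 9th (9th): C##

B# – D## – F## – C##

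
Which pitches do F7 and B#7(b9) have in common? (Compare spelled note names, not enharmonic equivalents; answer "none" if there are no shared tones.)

none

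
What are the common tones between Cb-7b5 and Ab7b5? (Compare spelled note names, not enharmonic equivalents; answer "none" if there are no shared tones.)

E𝄫

Cb-7b5 = C♭, E𝄫, G𝄫, B𝄫.
Ab7b5 = A♭, C, E𝄫, G♭.
Shared: E𝄫.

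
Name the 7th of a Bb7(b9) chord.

Root of Bb7(b9) = B♭. The 7th is a minor 7th: B♭ up a minor 7th → A♭.

A♭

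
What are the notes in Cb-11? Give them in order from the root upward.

Root Cb, quality minor eleventh:
- root: Cb
- minor 3rd: Ebb
- perfect 5th: Gb
- minor 7th: Bbb
- major 9th: Db
- perfect 11th: Fb

Cb, Ebb, Gb, Bbb, Db, Fb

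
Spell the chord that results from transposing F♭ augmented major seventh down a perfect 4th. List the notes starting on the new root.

A perfect 4th down from F-flat is C-flat, so the new chord is C-flat augmented major seventh.
root → C-flat
3rd (major 3rd) → E-flat
5th (augmented 5th) → G
7th (major 7th) → B-flat

C-flat E-flat G B-flat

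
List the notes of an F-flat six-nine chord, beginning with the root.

F-flat A-flat C-flat D-flat G-flat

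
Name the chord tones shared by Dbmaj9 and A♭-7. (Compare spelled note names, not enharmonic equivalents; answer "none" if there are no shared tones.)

Dbmaj9 = Db, F, Ab, C, Eb.
A♭-7 = Ab, Cb, Eb, Gb.
Shared: Ab, Eb.

Ab, Eb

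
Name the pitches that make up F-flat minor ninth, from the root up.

Fb  Abb  Cb  Ebb  Gb

Root Fb, quality minor ninth:
- root: Fb
- minor 3rd: Abb
- perfect 5th: Cb
- minor 7th: Ebb
- major 9th: Gb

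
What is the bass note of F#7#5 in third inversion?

E

F#7#5 in root position is F#–A#–C##–E.
Third inversion places the seventh in the bass, which is E.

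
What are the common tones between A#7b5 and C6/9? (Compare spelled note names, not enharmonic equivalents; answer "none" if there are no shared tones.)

A#7b5: A♯ C𝄪 E G♯
C6/9: C E G A D
Common to both → E.

E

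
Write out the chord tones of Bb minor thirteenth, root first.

Bb minor thirteenth: minor thirteenth on B♭.
- root: B♭
- minor 3rd: D♭
- perfect 5th: F
- minor 7th: A♭
- major 9th: C
- perfect 11th: E♭
- major 13th: G

B♭ D♭ F A♭ C E♭ G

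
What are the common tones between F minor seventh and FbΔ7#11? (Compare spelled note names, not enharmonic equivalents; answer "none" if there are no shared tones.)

F minor seventh: F Ab C Eb
FbΔ7#11: Fb Ab Cb Eb Bb
Common to both → Ab, Eb.

Ab, Eb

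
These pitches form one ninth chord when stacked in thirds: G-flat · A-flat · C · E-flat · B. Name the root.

A-flat

Stacking in thirds gives A-flat – C – E-flat – G-flat – B, so A-flat is the root — A-flat dominant seventh sharp nine.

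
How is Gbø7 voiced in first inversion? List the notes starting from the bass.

In root position, Gbø7 is G♭–B𝄫–D𝄫–F♭.
First inversion puts the third (B𝄫) in the bass.

B𝄫, D𝄫, F♭, G♭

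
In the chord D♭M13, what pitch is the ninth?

D♭M13 is built on D♭; its 9th is a major 9th above the root.
A second above D uses the letter E, and the major 9th above D♭ is E♭.

E♭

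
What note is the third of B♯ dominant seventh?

Root of B♯ dominant seventh = B♯. The 3rd is a major 3rd: B♯ up a major 3rd → D𝄪.

D𝄪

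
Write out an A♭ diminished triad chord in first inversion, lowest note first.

C-flat, E-double-flat, A-flat

A♭ diminished triad = A-flat–C-flat–E-double-flat; first inversion → third (C-flat) lowest.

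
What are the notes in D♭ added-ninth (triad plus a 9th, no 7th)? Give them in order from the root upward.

Db F Ab Eb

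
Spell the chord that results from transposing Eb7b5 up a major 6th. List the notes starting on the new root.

A major 6th up from Eb is C, so the new chord is C dominant seventh flat five.
- root: C
- major 3rd: E
- diminished 5th: Gb
- minor 7th: Bb

C, E, Gb, Bb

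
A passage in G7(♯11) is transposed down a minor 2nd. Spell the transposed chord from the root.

F#, A#, C#, E, B#

G down a minor 2nd → F#. New chord: F# dominant seventh sharp eleven.
F# — root
A# — major 3rd
C# — perfect 5th
E — minor 7th
B# — augmented 11th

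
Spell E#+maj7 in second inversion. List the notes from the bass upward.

E#+maj7 = E#–G##–B##–D##; second inversion → fifth (B##) lowest.

B## D## E# G##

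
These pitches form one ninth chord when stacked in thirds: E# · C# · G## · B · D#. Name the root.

C#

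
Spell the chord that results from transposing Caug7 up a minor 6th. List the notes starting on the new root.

Transposed root: C → Ab (minor 6th up). So we spell Ab augmented seventh:
root → Ab
3rd (major 3rd) → C
5th (augmented 5th) → E
7th (minor 7th) → Gb

Ab, C, E, Gb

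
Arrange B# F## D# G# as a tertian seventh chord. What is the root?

G#

Arranged so that each adjacent pair is a third by letter name: G# – B# – D# – F##.
The bottom of that stack, G#, is the root (this is G# major seventh).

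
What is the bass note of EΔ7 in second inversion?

B

EΔ7 = E–G#–B–D#. Second inversion → fifth in the bass = B.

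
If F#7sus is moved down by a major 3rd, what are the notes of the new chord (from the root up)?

D – G – A – C

F# down a major 3rd → D. New chord: D dominant seventh suspended fourth.
D — root
G — perfect 4th
A — perfect 5th
C — minor 7th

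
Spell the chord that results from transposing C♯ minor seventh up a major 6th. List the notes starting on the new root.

C-sharp up a major 6th → A-sharp. New chord: A-sharp minor seventh.
root → A-sharp
3rd (minor 3rd) → C-sharp
5th (perfect 5th) → E-sharp
7th (minor 7th) → G-sharp

A-sharp – C-sharp – E-sharp – G-sharp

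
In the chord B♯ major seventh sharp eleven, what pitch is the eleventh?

B♯ major seventh sharp eleven is built on B#; its 11th is an augmented 11th above the root.
A fourth above B uses the letter E, and the augmented 11th above B# is E##.

E##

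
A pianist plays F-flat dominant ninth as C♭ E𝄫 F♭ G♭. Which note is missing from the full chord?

F-flat dominant ninth = F♭, A♭, C♭, E𝄫, G♭. The voicing lacks the 3rd (major 3rd), A♭.

A♭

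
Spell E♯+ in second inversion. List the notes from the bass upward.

B## E# G##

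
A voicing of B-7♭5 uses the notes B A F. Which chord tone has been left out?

D

B-7♭5 = B, D, F, A. The voicing lacks the 3rd (minor 3rd), D.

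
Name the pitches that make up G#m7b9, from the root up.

G♯, B, D♯, F♯, A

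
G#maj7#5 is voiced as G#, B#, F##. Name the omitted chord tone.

D##

The full G#maj7#5 chord is G#, B#, D##, F##.
Comparing with the voicing, the augmented 5th (5th) — D## — is absent.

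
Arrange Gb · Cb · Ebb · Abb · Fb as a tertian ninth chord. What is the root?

Fb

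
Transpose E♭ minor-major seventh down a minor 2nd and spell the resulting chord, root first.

D, F, A, C-sharp

E-flat down a minor 2nd → D. New chord: D minor-major seventh.
root → D
3rd (minor 3rd) → F
5th (perfect 5th) → A
7th (major 7th) → C-sharp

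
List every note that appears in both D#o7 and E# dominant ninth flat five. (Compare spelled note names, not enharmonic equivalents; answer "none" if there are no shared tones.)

D#

D#o7: D# F# A C
E# dominant ninth flat five: E# G## B D# F##
Common to both → D#.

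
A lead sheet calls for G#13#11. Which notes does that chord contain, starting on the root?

G♯  B♯  D♯  F♯  A♯  C𝄪  E♯

G#13#11 is a dominant thirteenth sharp eleven built on G♯.
G♯ — root
B♯ — major 3rd
D♯ — perfect 5th
F♯ — minor 7th
A♯ — major 9th
C𝄪 — augmented 11th
E♯ — major 13th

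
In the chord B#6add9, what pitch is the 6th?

B#6add9 is built on B#; its 6th is a major 6th above the root.
A sixth above B uses the letter G, and the major 6th above B# is G##.

G##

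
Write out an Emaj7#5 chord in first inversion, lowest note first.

Emaj7#5 = E–G#–B#–D#; first inversion → third (G#) lowest.

G# B# D# E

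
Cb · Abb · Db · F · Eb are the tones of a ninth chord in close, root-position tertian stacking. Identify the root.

Db

Stacking in thirds gives Db – F – Abb – Cb – Eb, so Db is the root — Db dominant ninth flat five.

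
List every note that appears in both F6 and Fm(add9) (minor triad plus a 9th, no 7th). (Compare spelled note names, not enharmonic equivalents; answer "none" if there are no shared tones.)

F6: F A C D
Fm(add9): F A♭ C G
Common to both → F, C.

F – C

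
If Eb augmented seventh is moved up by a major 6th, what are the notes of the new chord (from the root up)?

C, E, G-sharp, B-flat

A major 6th up from E-flat is C, so the new chord is C augmented seventh.
Root: C
Major 3rd (3rd): E
Augmented 5th (5th): G-sharp
Minor 7th (7th): B-flat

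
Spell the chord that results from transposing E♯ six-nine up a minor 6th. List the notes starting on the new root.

C#  E#  G#  A#  D#

E# up a minor 6th → C#. New chord: C# six-nine.
C# — root
E# — major 3rd
G# — perfect 5th
A# — major 6th
D# — major 9th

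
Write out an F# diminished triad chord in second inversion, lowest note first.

C, F-sharp, A

In root position, F# diminished triad is F-sharp–A–C.
Second inversion puts the fifth (C) in the bass.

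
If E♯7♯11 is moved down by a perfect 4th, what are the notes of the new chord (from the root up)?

B#  D##  F##  A#  E##

Transposed root: E# → B# (perfect 4th down). So we spell B# dominant seventh sharp eleven:
root → B#
3rd (major 3rd) → D##
5th (perfect 5th) → F##
7th (minor 7th) → A#
11th (augmented 11th) → E##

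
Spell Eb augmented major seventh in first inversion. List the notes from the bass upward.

G, B, D, E♭

Eb augmented major seventh = E♭–G–B–D; first inversion → third (G) lowest.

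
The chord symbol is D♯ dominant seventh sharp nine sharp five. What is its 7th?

C#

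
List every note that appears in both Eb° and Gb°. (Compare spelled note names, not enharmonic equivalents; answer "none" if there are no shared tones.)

Gb  Bbb

Eb° = Eb, Gb, Bbb.
Gb° = Gb, Bbb, Dbb.
Shared: Gb, Bbb.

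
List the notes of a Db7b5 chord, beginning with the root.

Db – F – Abb – Cb

Db7b5 is a dominant seventh flat five built on Db.
Root: Db
Major 3rd (3rd): F
Diminished 5th (5th): Abb
Minor 7th (7th): Cb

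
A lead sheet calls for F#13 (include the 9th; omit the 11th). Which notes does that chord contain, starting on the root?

F# A# C# E G# D#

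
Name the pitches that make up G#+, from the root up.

G#+: augmented triad on G#.
- root: G#
- major 3rd: B#
- augmented 5th: D##

G# – B# – D##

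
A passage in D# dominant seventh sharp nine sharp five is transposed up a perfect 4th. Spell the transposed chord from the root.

Transposed root: D# → G# (perfect 4th up). So we spell G# dominant seventh sharp nine sharp five:
- root: G#
- major 3rd: B#
- augmented 5th: D##
- minor 7th: F#
- augmented 9th: A##

G# – B# – D## – F# – A##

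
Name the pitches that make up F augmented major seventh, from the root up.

Root F, quality augmented major seventh:
F — root
A — major 3rd
C♯ — augmented 5th
E — major 7th

F, A, C♯, E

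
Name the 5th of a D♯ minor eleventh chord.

A-sharp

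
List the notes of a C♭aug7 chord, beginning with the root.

Root Cb, quality augmented seventh:
Root: Cb
Major 3rd (3rd): Eb
Augmented 5th (5th): G
Minor 7th (7th): Bbb

Cb – Eb – G – Bbb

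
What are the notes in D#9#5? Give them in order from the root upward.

D#9#5: dominant ninth sharp five on D#.
- root: D#
- major 3rd: F##
- augmented 5th: A##
- minor 7th: C#
- major 9th: E#

D#  F##  A##  C#  E#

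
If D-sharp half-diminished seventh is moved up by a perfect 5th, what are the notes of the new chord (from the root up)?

A♯ – C♯ – E – G♯

A perfect 5th up from D♯ is A♯, so the new chord is A♯ half-diminished seventh.
Root: A♯
Minor 3rd (3rd): C♯
Diminished 5th (5th): E
Minor 7th (7th): G♯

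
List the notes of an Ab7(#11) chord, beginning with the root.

Ab – C – Eb – Gb – D

Ab7(#11): dominant seventh sharp eleven on Ab.
root → Ab
3rd (major 3rd) → C
5th (perfect 5th) → Eb
7th (minor 7th) → Gb
11th (augmented 11th) → D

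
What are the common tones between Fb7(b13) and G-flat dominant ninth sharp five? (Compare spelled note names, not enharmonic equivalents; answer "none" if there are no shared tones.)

Fb7(b13): Fb Ab Cb Ebb Dbb
G-flat dominant ninth sharp five: Gb Bb D Fb Ab
Common to both → Fb, Ab.

Fb  Ab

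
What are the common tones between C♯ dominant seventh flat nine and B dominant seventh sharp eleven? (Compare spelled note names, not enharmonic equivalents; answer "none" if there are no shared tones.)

C♯ dominant seventh flat nine = C-sharp, E-sharp, G-sharp, B, D.
B dominant seventh sharp eleven = B, D-sharp, F-sharp, A, E-sharp.
Shared: E-sharp, B.

E-sharp – B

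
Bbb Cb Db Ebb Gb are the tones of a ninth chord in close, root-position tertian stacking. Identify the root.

Arranged so that each adjacent pair is a third by letter name: Cb – Ebb – Gb – Bbb – Db.
The bottom of that stack, Cb, is the root (this is Cb minor ninth).

Cb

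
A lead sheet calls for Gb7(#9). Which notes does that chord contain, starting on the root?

Gb Bb Db Fb A

Root Gb, quality dominant seventh sharp nine:
- root: Gb
- major 3rd: Bb
- perfect 5th: Db
- minor 7th: Fb
- augmented 9th: A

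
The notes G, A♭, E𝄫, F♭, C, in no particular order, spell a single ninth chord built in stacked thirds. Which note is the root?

F♭

Arranged so that each adjacent pair is a third by letter name: F♭ – A♭ – C – E𝄫 – G.
The bottom of that stack, F♭, is the root (this is F♭ dominant seventh sharp nine sharp five).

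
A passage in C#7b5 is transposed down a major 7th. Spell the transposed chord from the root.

D, F#, Ab, C

A major 7th down from C# is D, so the new chord is D dominant seventh flat five.
Root: D
Major 3rd (3rd): F#
Diminished 5th (5th): Ab
Minor 7th (7th): C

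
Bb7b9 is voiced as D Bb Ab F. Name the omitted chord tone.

Cb

Bb7b9 = Bb, D, F, Ab, Cb. The voicing lacks the 9th (minor 9th), Cb.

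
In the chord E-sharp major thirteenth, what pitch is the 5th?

B-sharp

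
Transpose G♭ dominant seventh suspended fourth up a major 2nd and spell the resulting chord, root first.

Gb up a major 2nd → Ab. New chord: Ab dominant seventh suspended fourth.
Ab — root
Db — perfect 4th
Eb — perfect 5th
Gb — minor 7th

Ab – Db – Eb – Gb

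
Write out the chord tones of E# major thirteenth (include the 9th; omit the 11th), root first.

E♯  G𝄪  B♯  D𝄪  F𝄪  C𝄪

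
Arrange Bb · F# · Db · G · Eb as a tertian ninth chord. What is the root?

Eb

Arranged so that each adjacent pair is a third by letter name: Eb – G – Bb – Db – F#.
The bottom of that stack, Eb, is the root (this is Eb dominant seventh sharp nine).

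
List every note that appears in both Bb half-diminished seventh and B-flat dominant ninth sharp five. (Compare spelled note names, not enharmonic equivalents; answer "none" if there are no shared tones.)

B-flat – A-flat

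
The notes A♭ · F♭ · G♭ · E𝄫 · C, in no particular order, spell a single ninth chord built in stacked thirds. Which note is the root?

F♭

Arranged so that each adjacent pair is a third by letter name: F♭ – A♭ – C – E𝄫 – G♭.
The bottom of that stack, F♭, is the root (this is F♭ dominant ninth sharp five).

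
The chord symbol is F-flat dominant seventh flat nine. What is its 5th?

Root of F-flat dominant seventh flat nine = Fb. The 5th is a perfect 5th: Fb up a perfect 5th → Cb.

Cb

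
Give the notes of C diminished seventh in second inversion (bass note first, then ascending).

Gb, Bbb, C, Eb

C diminished seventh = C–Eb–Gb–Bbb; second inversion → fifth (Gb) lowest.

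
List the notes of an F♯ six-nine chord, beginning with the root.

F♯ six-nine is a six-nine built on F#.
- root: F#
- major 3rd: A#
- perfect 5th: C#
- major 6th: D#
- major 9th: G#

F#, A#, C#, D#, G#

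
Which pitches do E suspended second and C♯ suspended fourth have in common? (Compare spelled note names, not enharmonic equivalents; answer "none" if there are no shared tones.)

E suspended second: E F-sharp B
C♯ suspended fourth: C-sharp F-sharp G-sharp
Common to both → F-sharp.

F-sharp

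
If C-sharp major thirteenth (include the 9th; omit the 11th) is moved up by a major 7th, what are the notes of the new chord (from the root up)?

B#, D##, F##, A##, C##, G##

A major 7th up from C# is B#, so the new chord is B# major thirteenth.
root → B#
3rd (major 3rd) → D##
5th (perfect 5th) → F##
7th (major 7th) → A##
9th (major 9th) → C##
13th (major 13th) → G##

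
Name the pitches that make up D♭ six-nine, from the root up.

Root D-flat, quality six-nine:
root → D-flat
3rd (major 3rd) → F
5th (perfect 5th) → A-flat
6th (major 6th) → B-flat
9th (major 9th) → E-flat

D-flat, F, A-flat, B-flat, E-flat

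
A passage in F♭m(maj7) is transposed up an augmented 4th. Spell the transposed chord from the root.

Bb Db F A

Fb up an augmented 4th → Bb. New chord: Bb minor-major seventh.
Bb — root
Db — minor 3rd
F — perfect 5th
A — major 7th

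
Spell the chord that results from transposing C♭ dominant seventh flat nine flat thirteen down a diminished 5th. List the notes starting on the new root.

F – A – C – E-flat – G-flat – D-flat

Transposed root: C-flat → F (diminished 5th down). So we spell F dominant seventh flat nine flat thirteen:
F — root
A — major 3rd
C — perfect 5th
E-flat — minor 7th
G-flat — minor 9th
D-flat — minor 13th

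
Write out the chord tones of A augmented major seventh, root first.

A augmented major seventh is an augmented major seventh built on A.
Root: A
Major 3rd (3rd): C-sharp
Augmented 5th (5th): E-sharp
Major 7th (7th): G-sharp

A, C-sharp, E-sharp, G-sharp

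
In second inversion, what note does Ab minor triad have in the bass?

Eb

Ab minor triad in root position is Ab–Cb–Eb.
Second inversion places the fifth in the bass, which is Eb.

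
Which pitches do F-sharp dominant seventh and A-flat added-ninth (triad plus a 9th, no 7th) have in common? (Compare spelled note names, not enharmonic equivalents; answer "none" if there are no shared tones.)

none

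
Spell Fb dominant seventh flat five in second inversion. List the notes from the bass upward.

In root position, Fb dominant seventh flat five is Fb–Ab–Cbb–Ebb.
Second inversion puts the fifth (Cbb) in the bass.

Cbb – Ebb – Fb – Ab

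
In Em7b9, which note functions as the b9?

F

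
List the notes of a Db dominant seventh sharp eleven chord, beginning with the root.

Db dominant seventh sharp eleven: dominant seventh sharp eleven on Db.
Root: Db
Major 3rd (3rd): F
Perfect 5th (5th): Ab
Minor 7th (7th): Cb
Augmented 11th (11th): G

Db – F – Ab – Cb – G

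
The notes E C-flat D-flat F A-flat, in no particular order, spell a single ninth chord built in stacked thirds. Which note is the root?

Stacking in thirds gives D-flat – F – A-flat – C-flat – E, so D-flat is the root — D-flat dominant seventh sharp nine.

D-flat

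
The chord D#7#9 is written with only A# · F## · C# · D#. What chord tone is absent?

E##

D#7#9 = D#, F##, A#, C#, E##. The voicing lacks the 9th (augmented 9th), E##.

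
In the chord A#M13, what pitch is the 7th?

A#M13 is built on A#; its 7th is a major 7th above the root.
A seventh above A uses the letter G, and the major 7th above A# is G##.

G##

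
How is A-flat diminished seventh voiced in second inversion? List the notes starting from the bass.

Ebb, Gbb, Ab, Cb

A-flat diminished seventh = Ab–Cb–Ebb–Gbb; second inversion → fifth (Ebb) lowest.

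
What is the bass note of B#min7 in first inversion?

B#min7 in root position is B♯–D♯–F𝄪–A♯.
First inversion places the third in the bass, which is D♯.

D♯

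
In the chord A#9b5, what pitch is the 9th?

A#9b5 is built on A#; its 9th is a major 9th above the root.
A second above A uses the letter B, and the major 9th above A# is B#.

B#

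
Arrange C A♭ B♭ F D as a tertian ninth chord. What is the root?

B♭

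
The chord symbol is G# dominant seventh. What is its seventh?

F-sharp

Root of G# dominant seventh = G-sharp. The 7th is a minor 7th: G-sharp up a minor 7th → F-sharp.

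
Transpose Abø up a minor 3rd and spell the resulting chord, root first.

Cb, Ebb, Gbb, Bbb

Ab up a minor 3rd → Cb. New chord: Cb half-diminished seventh.
root → Cb
3rd (minor 3rd) → Ebb
5th (diminished 5th) → Gbb
7th (minor 7th) → Bbb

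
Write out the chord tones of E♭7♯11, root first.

E♭ – G – B♭ – D♭ – A

E♭7♯11 is a dominant seventh sharp eleven built on E♭.
Root: E♭
Major 3rd (3rd): G
Perfect 5th (5th): B♭
Minor 7th (7th): D♭
Augmented 11th (11th): A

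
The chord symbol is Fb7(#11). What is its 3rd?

Ab

Fb7(#11) is built on Fb; its 3rd is a major 3rd above the root.
A third above F uses the letter A, and the major 3rd above Fb is Ab.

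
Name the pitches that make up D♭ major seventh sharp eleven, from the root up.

Db, F, Ab, C, G

D♭ major seventh sharp eleven: major seventh sharp eleven on Db.
root → Db
3rd (major 3rd) → F
5th (perfect 5th) → Ab
7th (major 7th) → C
11th (augmented 11th) → G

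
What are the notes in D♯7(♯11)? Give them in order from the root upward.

D♯7(♯11): dominant seventh sharp eleven on D#.
- root: D#
- major 3rd: F##
- perfect 5th: A#
- minor 7th: C#
- augmented 11th: G##

D# F## A# C# G##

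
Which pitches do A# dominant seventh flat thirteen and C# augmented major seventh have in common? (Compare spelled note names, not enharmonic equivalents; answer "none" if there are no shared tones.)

E-sharp

A# dominant seventh flat thirteen = A-sharp, C-double-sharp, E-sharp, G-sharp, F-sharp.
C# augmented major seventh = C-sharp, E-sharp, G-double-sharp, B-sharp.
Shared: E-sharp.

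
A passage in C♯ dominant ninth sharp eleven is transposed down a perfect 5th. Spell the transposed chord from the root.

F# – A# – C# – E – G# – B#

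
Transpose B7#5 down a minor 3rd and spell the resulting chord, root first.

Transposed root: B → G# (minor 3rd down). So we spell G# augmented seventh:
Root: G#
Major 3rd (3rd): B#
Augmented 5th (5th): D##
Minor 7th (7th): F#

G# B# D## F#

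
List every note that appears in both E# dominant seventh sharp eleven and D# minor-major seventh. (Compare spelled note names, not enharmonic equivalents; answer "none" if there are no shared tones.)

E# dominant seventh sharp eleven = E-sharp, G-double-sharp, B-sharp, D-sharp, A-double-sharp.
D# minor-major seventh = D-sharp, F-sharp, A-sharp, C-double-sharp.
Shared: D-sharp.

D-sharp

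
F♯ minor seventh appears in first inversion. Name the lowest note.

F♯ minor seventh = F-sharp–A–C-sharp–E. First inversion → third in the bass = A.

A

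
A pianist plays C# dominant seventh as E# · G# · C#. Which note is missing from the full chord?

B

C# dominant seventh = C#, E#, G#, B. The voicing lacks the 7th (minor 7th), B.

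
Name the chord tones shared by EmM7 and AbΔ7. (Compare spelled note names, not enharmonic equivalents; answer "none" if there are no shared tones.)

G

EmM7: E G B D♯
AbΔ7: A♭ C E♭ G
Common to both → G.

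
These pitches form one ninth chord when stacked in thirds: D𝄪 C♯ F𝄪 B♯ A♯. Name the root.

B♯

Stacking in thirds gives B♯ – D𝄪 – F𝄪 – A♯ – C♯, so B♯ is the root — B♯ dominant seventh flat nine.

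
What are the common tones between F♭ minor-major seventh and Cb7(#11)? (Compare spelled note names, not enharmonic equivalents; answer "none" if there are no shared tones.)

Cb, Eb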